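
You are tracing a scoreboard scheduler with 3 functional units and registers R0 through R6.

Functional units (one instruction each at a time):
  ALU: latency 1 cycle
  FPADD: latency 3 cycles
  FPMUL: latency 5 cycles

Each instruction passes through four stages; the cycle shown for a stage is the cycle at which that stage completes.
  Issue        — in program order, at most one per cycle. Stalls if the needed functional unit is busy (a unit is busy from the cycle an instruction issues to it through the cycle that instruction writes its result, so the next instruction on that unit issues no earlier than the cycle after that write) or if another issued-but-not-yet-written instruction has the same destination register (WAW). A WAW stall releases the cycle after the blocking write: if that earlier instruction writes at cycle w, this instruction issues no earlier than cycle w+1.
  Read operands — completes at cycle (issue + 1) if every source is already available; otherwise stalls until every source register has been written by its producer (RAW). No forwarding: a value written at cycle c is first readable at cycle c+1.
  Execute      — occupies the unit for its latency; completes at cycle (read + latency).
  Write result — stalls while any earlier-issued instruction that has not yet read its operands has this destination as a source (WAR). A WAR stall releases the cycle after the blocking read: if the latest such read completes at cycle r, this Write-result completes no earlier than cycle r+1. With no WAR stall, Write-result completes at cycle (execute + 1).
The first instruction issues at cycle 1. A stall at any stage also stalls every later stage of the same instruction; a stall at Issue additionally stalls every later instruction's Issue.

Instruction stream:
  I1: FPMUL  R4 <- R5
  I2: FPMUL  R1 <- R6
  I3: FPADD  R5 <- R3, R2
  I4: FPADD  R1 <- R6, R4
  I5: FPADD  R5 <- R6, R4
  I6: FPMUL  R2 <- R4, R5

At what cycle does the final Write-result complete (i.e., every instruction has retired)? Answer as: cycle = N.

cycle = 35

[I1] 1/2/7/8
[I2] 9/10/15/16  (struct: FPMUL busy until I1 writes@8)
[I3] 10/11/14/15
[I4] 17/18/21/22  (WAW R1: wait I2 write@16)
[I5] 23/24/27/28  (struct: FPADD busy until I4 writes@22)
[I6] 24/29/34/35  (RAW R5: wait I5 write@28)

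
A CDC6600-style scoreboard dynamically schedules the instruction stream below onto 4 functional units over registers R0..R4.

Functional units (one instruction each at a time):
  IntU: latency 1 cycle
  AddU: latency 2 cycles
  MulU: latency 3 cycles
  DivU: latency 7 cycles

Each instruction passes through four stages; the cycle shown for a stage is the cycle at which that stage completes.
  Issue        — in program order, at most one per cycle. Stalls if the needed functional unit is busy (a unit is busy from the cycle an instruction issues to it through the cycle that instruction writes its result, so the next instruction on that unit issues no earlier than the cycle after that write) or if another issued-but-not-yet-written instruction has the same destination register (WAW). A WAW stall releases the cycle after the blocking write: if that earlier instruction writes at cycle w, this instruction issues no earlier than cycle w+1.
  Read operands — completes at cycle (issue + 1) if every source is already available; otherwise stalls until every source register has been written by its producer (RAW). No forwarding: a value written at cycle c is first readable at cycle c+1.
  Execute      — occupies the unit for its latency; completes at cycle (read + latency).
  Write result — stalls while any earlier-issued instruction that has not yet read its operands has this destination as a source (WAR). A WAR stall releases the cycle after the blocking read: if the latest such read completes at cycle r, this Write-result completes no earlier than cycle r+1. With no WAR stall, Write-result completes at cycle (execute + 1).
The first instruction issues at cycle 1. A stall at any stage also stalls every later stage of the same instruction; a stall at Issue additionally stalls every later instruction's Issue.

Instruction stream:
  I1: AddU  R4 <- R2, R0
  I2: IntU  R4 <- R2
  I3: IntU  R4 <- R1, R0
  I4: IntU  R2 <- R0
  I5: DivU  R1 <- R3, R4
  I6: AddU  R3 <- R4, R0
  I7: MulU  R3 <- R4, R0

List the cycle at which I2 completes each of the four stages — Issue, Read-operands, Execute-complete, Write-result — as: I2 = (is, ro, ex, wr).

I2 = (6, 7, 8, 9)

cycle 1: I1 issues→AddU
cycle 2: I1 reads
cycle 4: I1 exec-done
cycle 5: I1 writes R4
cycle 6: I2 issues→IntU
cycle 7: I2 reads
cycle 8: I2 exec-done
cycle 9: I2 writes R4
cycle 10: I3 issues→IntU
cycle 11: I3 reads
cycle 12: I3 exec-done
cycle 13: I3 writes R4
cycle 14: I4 issues→IntU
cycle 15: I4 reads | I5 issues→DivU
cycle 16: I4 exec-done | I5 reads | I6 issues→AddU
cycle 17: I4 writes R2 | I6 reads
cycle 19: I6 exec-done
cycle 20: I6 writes R3
cycle 21: I7 issues→MulU
cycle 22: I7 reads
cycle 23: I5 exec-done
cycle 24: I5 writes R1
cycle 25: I7 exec-done
cycle 26: I7 writes R3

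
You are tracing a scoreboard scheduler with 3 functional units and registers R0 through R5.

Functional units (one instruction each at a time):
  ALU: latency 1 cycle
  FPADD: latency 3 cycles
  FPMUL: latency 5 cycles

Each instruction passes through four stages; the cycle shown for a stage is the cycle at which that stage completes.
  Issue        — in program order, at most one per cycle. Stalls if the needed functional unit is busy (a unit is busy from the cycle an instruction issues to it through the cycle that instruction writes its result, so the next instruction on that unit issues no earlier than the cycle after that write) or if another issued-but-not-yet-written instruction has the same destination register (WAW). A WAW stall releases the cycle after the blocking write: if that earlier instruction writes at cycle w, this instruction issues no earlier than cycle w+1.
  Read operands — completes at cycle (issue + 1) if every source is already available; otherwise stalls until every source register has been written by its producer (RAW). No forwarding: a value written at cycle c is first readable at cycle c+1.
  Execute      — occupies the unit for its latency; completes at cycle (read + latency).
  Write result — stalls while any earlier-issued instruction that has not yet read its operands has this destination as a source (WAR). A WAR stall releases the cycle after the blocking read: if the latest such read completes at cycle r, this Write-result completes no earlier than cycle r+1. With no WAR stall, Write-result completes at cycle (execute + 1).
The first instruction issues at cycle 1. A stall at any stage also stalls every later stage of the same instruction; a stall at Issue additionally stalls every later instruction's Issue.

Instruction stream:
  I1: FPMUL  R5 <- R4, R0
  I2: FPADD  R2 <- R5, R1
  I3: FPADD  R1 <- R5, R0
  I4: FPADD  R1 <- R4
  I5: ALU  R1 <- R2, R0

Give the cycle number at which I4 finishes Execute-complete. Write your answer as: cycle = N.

cycle = 24

I1  is:1  ro:2  ex:7  wr:8
I2  is:2  ro:9  ex:12  wr:13  — RAW R5: wait I1 write@8
I3  is:14  ro:15  ex:18  wr:19  — struct: FPADD busy until I2 writes@13
I4  is:20  ro:21  ex:24  wr:25  — struct: FPADD busy until I3 writes@19
I5  is:26  ro:27  ex:28  wr:29  — WAW R1: wait I4 write@25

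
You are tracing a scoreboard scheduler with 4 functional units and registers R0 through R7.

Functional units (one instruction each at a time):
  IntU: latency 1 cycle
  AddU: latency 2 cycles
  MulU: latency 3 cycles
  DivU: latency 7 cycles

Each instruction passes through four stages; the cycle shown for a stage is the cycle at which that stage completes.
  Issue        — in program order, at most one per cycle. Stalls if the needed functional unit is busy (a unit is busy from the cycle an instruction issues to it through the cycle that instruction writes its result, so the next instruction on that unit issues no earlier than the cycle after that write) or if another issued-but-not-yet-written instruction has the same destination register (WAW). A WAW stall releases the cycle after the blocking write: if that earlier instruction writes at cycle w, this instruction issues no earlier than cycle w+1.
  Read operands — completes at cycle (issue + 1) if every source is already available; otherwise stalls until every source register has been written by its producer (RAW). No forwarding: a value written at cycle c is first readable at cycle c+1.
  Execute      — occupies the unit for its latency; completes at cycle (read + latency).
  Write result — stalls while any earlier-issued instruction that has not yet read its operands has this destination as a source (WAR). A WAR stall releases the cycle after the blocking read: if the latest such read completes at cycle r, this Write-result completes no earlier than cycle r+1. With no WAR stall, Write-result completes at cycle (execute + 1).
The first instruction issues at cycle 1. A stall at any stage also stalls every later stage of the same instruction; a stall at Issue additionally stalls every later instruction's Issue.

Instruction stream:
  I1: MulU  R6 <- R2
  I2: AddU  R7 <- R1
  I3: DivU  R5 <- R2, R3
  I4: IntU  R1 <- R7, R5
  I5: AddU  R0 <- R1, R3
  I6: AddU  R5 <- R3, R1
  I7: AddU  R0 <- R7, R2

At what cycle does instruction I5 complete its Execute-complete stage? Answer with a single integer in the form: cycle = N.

t=1  I1 dispatched to MulU
t=2  I1 operands ready | I2 dispatched to AddU
t=3  I2 operands ready | I3 dispatched to DivU
t=4  I3 operands ready | I4 dispatched to IntU
t=5  I1 complete | I2 complete
t=6  R6←I1 | R7←I2
t=7  I5 dispatched to AddU
t=11  I3 complete
t=12  R5←I3
t=13  I4 operands ready
t=14  I4 complete
t=15  R1←I4
t=16  I5 operands ready
t=18  I5 complete
t=19  R0←I5
t=20  I6 dispatched to AddU
t=21  I6 operands ready
t=23  I6 complete
t=24  R5←I6
t=25  I7 dispatched to AddU
t=26  I7 operands ready
t=28  I7 complete
t=29  R0←I7

cycle = 18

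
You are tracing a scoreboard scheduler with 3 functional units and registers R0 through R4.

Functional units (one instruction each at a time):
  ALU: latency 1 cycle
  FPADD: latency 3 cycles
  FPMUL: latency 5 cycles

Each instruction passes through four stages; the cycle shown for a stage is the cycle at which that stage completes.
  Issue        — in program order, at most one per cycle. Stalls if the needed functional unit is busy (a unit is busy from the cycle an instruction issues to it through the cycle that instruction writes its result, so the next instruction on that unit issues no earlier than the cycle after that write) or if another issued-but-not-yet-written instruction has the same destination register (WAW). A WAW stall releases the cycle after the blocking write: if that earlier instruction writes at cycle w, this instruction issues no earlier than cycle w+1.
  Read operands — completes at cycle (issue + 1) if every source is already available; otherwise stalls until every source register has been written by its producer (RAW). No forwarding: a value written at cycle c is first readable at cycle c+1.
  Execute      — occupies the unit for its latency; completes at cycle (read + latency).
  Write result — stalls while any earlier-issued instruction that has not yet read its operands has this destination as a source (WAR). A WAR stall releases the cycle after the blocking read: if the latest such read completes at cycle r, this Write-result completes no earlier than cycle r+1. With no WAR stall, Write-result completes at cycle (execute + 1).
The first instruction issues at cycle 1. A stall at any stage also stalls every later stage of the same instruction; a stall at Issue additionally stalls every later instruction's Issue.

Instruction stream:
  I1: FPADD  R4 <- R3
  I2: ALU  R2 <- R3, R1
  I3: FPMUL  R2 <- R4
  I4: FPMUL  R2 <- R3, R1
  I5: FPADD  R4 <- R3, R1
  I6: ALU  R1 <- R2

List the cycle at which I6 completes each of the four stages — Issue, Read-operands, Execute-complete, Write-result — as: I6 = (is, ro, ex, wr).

I6 = (16, 22, 23, 24)

c1: I1 issues→FPADD
c2: I1 reads, I2 issues→ALU
c3: I2 reads
c4: I2 exec-done
c5: I1 exec-done, I2 writes R2
c6: I1 writes R4, I3 issues→FPMUL
c7: I3 reads
c12: I3 exec-done
c13: I3 writes R2
c14: I4 issues→FPMUL
c15: I4 reads, I5 issues→FPADD
c16: I5 reads, I6 issues→ALU
c19: I5 exec-done
c20: I4 exec-done, I5 writes R4
c21: I4 writes R2
c22: I6 reads
c23: I6 exec-done
c24: I6 writes R1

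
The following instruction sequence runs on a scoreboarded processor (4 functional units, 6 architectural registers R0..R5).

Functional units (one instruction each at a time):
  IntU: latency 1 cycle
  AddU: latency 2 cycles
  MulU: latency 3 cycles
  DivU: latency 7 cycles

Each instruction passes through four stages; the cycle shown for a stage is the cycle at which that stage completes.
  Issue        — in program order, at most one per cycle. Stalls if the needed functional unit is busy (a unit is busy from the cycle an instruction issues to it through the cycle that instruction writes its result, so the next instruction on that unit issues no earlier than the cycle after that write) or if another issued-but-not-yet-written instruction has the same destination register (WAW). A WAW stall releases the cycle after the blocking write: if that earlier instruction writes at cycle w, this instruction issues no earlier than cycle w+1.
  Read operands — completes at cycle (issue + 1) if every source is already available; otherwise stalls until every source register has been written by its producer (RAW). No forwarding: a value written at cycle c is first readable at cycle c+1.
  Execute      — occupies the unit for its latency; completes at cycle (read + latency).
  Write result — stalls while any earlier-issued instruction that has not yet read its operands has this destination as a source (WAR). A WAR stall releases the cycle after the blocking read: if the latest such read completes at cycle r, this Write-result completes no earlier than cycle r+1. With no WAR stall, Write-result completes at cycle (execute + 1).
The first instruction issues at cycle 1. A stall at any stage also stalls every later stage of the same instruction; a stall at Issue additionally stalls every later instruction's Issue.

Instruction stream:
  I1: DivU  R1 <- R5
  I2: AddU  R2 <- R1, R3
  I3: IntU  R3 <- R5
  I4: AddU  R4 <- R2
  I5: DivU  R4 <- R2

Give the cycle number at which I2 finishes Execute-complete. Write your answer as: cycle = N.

I1: IS=1 RO=2 EX=9 WR=10
I2: IS=2 RO=11 EX=13 WR=14  [RAW R1: wait I1 write@10]
I3: IS=3 RO=4 EX=5 WR=12  [WAR R3: wait I2 read@11]
I4: IS=15 RO=16 EX=18 WR=19  [struct: AddU busy until I2 writes@14]
I5: IS=20 RO=21 EX=28 WR=29  [WAW R4: wait I4 write@19]

cycle = 13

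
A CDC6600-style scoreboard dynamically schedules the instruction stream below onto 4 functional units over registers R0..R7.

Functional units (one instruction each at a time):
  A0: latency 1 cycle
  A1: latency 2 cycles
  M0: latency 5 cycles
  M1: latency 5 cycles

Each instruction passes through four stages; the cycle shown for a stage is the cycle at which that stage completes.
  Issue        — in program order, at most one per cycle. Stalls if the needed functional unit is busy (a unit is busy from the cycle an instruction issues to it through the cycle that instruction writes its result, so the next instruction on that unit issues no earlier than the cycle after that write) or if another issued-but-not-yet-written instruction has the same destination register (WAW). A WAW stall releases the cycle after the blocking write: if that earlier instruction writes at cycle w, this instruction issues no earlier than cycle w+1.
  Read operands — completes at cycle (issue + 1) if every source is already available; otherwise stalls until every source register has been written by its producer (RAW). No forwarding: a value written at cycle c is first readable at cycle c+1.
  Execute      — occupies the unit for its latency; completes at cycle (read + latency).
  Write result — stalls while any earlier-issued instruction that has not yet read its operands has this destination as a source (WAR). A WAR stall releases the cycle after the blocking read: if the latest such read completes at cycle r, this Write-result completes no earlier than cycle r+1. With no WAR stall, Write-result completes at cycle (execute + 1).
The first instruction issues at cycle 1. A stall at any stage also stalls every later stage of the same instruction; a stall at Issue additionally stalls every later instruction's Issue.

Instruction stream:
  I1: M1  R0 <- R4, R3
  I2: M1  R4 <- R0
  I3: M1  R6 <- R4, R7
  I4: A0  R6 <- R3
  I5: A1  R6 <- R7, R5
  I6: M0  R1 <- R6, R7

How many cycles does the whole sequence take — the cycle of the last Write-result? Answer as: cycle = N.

cycle = 40

I1  is:1  ro:2  ex:7  wr:8
I2  is:9  ro:10  ex:15  wr:16  — struct: M1 busy until I1 writes@8
I3  is:17  ro:18  ex:23  wr:24  — struct: M1 busy until I2 writes@16
I4  is:25  ro:26  ex:27  wr:28  — WAW R6: wait I3 write@24
I5  is:29  ro:30  ex:32  wr:33  — WAW R6: wait I4 write@28
I6  is:30  ro:34  ex:39  wr:40  — RAW R6: wait I5 write@33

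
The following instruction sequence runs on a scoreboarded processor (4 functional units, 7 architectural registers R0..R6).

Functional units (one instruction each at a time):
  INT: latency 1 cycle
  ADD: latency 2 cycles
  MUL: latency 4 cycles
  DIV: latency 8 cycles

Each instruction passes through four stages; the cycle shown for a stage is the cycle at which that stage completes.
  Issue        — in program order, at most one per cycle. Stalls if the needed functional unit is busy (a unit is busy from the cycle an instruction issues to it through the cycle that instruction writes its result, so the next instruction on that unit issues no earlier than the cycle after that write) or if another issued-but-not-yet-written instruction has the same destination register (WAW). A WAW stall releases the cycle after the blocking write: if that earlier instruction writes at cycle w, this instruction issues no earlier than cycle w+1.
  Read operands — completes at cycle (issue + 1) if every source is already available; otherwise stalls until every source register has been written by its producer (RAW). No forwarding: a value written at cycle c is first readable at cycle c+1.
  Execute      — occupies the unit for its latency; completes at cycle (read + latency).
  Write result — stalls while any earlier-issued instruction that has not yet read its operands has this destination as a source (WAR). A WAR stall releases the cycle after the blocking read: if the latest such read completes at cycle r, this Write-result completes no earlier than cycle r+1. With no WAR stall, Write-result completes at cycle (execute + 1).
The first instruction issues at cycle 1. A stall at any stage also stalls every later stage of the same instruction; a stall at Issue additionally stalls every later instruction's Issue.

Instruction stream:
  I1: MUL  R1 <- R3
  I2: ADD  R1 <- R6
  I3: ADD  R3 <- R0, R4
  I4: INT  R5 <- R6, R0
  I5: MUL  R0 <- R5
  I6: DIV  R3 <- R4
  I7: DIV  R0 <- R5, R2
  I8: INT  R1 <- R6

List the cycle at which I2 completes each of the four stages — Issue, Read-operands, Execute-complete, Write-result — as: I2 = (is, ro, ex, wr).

c1: I1 dispatched to MUL
c2: I1 operands ready
c6: I1 complete
c7: R1←I1
c8: I2 dispatched to ADD
c9: I2 operands ready
c11: I2 complete
c12: R1←I2
c13: I3 dispatched to ADD
c14: I3 operands ready; I4 dispatched to INT
c15: I4 operands ready; I5 dispatched to MUL
c16: I3 complete; I4 complete
c17: R3←I3; R5←I4
c18: I5 operands ready; I6 dispatched to DIV
c19: I6 operands ready
c22: I5 complete
c23: R0←I5
c27: I6 complete
c28: R3←I6
c29: I7 dispatched to DIV
c30: I7 operands ready; I8 dispatched to INT
c31: I8 operands ready
c32: I8 complete
c33: R1←I8
c38: I7 complete
c39: R0←I7

I2 = (8, 9, 11, 12)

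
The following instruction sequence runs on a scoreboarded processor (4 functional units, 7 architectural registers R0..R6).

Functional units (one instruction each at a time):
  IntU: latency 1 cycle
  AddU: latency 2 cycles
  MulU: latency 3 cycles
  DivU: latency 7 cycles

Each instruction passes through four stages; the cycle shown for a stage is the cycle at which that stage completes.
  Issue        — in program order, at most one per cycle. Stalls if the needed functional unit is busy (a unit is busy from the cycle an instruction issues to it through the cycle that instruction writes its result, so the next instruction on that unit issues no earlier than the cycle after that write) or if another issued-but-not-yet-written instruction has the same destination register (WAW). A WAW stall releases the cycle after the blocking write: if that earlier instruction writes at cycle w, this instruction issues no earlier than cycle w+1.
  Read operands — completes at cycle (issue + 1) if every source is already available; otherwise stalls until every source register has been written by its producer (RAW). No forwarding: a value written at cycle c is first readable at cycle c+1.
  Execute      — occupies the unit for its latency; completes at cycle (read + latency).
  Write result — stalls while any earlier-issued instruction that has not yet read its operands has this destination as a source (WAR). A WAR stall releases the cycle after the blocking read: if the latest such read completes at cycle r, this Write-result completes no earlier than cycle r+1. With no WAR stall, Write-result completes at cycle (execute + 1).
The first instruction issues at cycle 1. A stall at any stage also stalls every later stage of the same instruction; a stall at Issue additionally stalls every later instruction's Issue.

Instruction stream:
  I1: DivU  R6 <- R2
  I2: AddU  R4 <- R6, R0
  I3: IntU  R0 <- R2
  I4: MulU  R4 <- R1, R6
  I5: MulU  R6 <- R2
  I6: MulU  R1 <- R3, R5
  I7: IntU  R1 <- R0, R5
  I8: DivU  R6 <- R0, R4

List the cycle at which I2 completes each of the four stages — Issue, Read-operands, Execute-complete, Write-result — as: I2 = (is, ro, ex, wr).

I2 = (2, 11, 13, 14)

I1: IS=1 RO=2 EX=9 WR=10
I2: IS=2 RO=11 EX=13 WR=14  [RAW R6: wait I1 write@10]
I3: IS=3 RO=4 EX=5 WR=12  [WAR R0: wait I2 read@11]
I4: IS=15 RO=16 EX=19 WR=20  [WAW R4: wait I2 write@14]
I5: IS=21 RO=22 EX=25 WR=26  [struct: MulU busy until I4 writes@20]
I6: IS=27 RO=28 EX=31 WR=32  [struct: MulU busy until I5 writes@26]
I7: IS=33 RO=34 EX=35 WR=36  [WAW R1: wait I6 write@32]
I8: IS=34 RO=35 EX=42 WR=43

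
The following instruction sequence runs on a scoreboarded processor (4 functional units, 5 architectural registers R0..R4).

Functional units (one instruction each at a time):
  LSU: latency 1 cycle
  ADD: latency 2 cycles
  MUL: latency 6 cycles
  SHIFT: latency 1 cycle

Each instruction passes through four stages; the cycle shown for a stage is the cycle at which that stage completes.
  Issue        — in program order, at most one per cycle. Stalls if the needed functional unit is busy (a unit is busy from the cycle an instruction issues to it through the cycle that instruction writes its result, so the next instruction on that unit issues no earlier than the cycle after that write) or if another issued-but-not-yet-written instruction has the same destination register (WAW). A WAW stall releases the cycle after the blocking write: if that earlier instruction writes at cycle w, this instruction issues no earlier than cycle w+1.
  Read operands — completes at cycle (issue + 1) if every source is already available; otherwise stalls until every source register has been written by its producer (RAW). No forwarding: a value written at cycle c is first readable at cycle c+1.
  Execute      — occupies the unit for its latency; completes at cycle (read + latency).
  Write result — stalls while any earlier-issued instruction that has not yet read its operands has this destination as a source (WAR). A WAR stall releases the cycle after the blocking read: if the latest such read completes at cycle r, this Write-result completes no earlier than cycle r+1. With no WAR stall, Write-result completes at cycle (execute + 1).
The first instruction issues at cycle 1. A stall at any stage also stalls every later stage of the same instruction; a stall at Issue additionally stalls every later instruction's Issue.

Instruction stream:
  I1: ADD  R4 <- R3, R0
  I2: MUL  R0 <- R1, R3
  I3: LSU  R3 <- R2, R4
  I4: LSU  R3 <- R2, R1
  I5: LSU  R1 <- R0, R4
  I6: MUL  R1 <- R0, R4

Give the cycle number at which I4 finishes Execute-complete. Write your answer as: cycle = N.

cycle = 11

c1: I1→ADD
c2: I1 RO | I2→MUL
c3: I2 RO | I3→LSU
c4: I1 EX
c5: I1 WR R4
c6: I3 RO
c7: I3 EX
c8: I3 WR R3
c9: I2 EX | I4→LSU
c10: I2 WR R0 | I4 RO
c11: I4 EX
c12: I4 WR R3
c13: I5→LSU
c14: I5 RO
c15: I5 EX
c16: I5 WR R1
c17: I6→MUL
c18: I6 RO
c24: I6 EX
c25: I6 WR R1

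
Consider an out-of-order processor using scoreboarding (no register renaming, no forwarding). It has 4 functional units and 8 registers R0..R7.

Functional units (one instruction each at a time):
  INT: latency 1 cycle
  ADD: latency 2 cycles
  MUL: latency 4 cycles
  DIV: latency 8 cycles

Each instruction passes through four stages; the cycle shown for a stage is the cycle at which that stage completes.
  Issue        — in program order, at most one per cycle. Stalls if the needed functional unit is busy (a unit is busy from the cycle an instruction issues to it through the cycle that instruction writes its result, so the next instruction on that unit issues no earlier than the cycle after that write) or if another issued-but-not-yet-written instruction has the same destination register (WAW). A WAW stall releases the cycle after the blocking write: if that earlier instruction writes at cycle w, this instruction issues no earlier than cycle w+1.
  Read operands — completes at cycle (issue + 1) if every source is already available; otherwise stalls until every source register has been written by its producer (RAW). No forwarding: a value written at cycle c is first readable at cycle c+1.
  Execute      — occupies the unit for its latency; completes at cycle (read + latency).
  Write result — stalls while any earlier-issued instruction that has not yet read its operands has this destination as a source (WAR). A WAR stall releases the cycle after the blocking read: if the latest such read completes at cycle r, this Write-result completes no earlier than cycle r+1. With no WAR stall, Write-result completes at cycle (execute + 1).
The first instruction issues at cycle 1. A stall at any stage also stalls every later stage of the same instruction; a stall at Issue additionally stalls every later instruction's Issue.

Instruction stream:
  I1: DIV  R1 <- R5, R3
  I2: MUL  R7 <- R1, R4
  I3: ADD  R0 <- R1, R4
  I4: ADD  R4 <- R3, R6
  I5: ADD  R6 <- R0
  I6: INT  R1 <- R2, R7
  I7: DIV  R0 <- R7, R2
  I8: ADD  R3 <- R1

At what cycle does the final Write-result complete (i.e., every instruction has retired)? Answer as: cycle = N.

cycle = 33

1) issue 1, read 2, done 10, write 11
2) issue 2, read 12, done 16, write 17  <RAW R1: wait I1 write@11>
3) issue 3, read 12, done 14, write 15  <RAW R1: wait I1 write@11>
4) issue 16, read 17, done 19, write 20  <struct: ADD busy until I3 writes@15>
5) issue 21, read 22, done 24, write 25  <struct: ADD busy until I4 writes@20>
6) issue 22, read 23, done 24, write 25
7) issue 23, read 24, done 32, write 33
8) issue 26, read 27, done 29, write 30  <struct: ADD busy until I5 writes@25>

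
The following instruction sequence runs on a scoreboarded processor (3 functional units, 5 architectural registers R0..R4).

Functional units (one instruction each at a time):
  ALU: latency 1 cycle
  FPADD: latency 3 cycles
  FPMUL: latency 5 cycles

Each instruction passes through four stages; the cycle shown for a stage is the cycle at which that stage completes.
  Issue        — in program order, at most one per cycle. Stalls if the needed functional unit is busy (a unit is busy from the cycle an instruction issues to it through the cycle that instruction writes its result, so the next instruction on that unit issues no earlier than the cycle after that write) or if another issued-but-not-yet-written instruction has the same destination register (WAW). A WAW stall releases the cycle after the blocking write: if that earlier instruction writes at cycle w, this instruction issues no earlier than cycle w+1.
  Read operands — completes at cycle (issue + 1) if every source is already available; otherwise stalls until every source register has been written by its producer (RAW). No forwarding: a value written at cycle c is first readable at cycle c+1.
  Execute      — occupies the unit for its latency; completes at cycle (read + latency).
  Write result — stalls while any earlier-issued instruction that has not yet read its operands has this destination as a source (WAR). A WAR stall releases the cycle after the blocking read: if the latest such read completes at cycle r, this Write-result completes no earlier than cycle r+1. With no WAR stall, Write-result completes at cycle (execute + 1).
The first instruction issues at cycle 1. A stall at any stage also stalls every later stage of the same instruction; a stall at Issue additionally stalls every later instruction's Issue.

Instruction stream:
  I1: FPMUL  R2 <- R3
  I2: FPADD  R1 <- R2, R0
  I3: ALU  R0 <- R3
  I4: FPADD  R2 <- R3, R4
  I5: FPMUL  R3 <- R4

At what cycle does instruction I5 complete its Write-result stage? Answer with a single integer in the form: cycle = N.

cycle = 22

[1] issue I1 (FPMUL)
[2] I1 read-ops | issue I2 (FPADD)
[3] issue I3 (ALU)
[4] I3 read-ops
[5] I3 finished on ALU
[7] I1 finished on FPMUL
[8] I1→R2
[9] I2 read-ops
[10] I3→R0
[12] I2 finished on FPADD
[13] I2→R1
[14] issue I4 (FPADD)
[15] I4 read-ops | issue I5 (FPMUL)
[16] I5 read-ops
[18] I4 finished on FPADD
[19] I4→R2
[21] I5 finished on FPMUL
[22] I5→R3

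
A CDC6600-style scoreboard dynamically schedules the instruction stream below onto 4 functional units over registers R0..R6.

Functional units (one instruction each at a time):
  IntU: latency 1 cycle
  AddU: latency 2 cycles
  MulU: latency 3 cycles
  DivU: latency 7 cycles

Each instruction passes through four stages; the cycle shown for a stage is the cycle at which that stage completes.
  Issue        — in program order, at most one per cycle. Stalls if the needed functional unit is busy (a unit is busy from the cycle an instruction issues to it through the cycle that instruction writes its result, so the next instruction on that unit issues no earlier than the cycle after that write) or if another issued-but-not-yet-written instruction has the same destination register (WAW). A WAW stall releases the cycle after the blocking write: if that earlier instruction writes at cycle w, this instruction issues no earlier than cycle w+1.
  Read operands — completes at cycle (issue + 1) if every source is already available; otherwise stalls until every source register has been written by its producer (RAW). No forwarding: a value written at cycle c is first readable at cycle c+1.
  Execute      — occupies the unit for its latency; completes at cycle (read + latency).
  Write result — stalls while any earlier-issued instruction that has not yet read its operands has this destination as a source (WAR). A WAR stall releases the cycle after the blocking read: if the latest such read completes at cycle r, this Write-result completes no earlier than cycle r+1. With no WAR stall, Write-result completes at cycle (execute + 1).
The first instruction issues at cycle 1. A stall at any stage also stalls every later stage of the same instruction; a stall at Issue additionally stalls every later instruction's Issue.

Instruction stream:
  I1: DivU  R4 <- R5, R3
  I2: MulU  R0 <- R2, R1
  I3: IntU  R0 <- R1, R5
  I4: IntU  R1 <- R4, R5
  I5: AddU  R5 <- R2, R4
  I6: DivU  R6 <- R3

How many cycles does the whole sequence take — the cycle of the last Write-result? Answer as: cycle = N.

cycle = 23

t=1  issue I1 (DivU)
t=2  I1 read-ops, issue I2 (MulU)
t=3  I2 read-ops
t=6  I2 finished on MulU
t=7  I2→R0
t=8  issue I3 (IntU)
t=9  I1 finished on DivU, I3 read-ops
t=10  I1→R4, I3 finished on IntU
t=11  I3→R0
t=12  issue I4 (IntU)
t=13  I4 read-ops, issue I5 (AddU)
t=14  I4 finished on IntU, I5 read-ops, issue I6 (DivU)
t=15  I4→R1, I6 read-ops
t=16  I5 finished on AddU
t=17  I5→R5
t=22  I6 finished on DivU
t=23  I6→R6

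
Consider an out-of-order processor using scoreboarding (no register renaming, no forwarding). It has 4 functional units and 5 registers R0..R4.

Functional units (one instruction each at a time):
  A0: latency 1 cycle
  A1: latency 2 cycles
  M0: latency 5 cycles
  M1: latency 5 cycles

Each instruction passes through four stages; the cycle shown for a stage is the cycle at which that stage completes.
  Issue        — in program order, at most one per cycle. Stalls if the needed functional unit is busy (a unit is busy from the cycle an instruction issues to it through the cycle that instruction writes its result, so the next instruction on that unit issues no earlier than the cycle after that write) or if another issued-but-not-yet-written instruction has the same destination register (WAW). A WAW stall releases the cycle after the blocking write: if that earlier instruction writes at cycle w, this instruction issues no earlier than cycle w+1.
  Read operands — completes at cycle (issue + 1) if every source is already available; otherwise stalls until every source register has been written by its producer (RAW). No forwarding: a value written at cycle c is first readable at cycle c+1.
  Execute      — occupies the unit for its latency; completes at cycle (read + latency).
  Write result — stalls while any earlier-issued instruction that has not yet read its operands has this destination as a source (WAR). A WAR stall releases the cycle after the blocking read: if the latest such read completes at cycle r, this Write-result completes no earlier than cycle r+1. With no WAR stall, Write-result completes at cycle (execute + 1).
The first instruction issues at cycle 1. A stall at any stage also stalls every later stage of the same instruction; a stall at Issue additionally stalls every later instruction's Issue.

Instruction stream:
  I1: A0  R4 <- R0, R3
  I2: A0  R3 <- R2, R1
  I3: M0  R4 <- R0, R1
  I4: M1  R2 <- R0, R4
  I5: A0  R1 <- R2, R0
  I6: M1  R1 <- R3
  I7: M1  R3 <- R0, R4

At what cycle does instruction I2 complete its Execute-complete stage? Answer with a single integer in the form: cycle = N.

cycle = 7

I1 -> (1, 2, 3, 4)
I2 -> (5, 6, 7, 8)  // struct: A0 busy until I1 writes@4
I3 -> (6, 7, 12, 13)
I4 -> (7, 14, 19, 20)  // RAW R4: wait I3 write@13
I5 -> (9, 21, 22, 23)  // struct: A0 busy until I2 writes@8, RAW R2: wait I4 write@20
I6 -> (24, 25, 30, 31)  // WAW R1: wait I5 write@23
I7 -> (32, 33, 38, 39)  // struct: M1 busy until I6 writes@31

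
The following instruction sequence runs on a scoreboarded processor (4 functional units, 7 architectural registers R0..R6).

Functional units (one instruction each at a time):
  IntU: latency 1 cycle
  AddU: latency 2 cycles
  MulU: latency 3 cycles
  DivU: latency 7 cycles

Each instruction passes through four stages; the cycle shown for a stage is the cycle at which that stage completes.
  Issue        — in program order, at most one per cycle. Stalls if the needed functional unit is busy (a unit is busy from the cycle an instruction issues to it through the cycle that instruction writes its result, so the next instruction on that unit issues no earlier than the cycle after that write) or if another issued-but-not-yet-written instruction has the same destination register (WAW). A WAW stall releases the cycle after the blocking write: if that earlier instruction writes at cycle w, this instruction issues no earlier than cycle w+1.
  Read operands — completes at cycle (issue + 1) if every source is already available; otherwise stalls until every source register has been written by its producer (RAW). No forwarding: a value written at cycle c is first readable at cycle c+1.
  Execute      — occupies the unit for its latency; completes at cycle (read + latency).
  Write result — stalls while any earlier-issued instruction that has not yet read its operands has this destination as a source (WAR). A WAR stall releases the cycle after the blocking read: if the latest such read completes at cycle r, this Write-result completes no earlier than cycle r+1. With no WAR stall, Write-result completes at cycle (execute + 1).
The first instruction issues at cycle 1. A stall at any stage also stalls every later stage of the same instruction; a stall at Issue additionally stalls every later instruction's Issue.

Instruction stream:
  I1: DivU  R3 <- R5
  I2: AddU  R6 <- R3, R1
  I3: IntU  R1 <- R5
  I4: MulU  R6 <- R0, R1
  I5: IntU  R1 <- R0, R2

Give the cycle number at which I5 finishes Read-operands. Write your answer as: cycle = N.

[1] I1 dispatched to DivU
[2] I1 operands ready | I2 dispatched to AddU
[3] I3 dispatched to IntU
[4] I3 operands ready
[5] I3 complete
[9] I1 complete
[10] R3←I1
[11] I2 operands ready
[12] R1←I3
[13] I2 complete
[14] R6←I2
[15] I4 dispatched to MulU
[16] I4 operands ready | I5 dispatched to IntU
[17] I5 operands ready
[18] I5 complete
[19] I4 complete | R1←I5
[20] R6←I4

cycle = 17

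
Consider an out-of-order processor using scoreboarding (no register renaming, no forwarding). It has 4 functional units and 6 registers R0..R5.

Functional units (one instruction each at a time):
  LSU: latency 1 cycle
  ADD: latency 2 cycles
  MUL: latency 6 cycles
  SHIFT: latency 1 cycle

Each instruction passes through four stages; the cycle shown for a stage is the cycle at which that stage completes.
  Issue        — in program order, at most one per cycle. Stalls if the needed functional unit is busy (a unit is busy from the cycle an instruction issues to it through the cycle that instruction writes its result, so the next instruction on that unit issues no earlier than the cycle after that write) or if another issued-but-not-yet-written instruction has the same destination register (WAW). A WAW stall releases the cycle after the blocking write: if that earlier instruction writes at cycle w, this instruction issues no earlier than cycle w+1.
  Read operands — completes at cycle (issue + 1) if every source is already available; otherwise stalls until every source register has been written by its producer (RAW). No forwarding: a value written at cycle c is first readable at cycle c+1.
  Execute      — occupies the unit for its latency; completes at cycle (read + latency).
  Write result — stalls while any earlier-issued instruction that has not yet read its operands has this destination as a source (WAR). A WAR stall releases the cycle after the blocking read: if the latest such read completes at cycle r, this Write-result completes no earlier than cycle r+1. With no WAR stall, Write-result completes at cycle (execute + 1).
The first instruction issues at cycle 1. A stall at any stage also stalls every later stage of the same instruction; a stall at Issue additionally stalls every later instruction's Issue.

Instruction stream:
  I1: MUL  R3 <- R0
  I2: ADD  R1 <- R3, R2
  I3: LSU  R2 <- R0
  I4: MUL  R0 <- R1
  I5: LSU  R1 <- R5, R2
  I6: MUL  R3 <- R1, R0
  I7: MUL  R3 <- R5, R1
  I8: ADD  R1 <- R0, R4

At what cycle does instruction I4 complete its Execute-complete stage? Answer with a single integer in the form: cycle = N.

cycle = 20

cycle 1: I1 issues→MUL
cycle 2: I1 reads | I2 issues→ADD
cycle 3: I3 issues→LSU
cycle 4: I3 reads
cycle 5: I3 exec-done
cycle 8: I1 exec-done
cycle 9: I1 writes R3
cycle 10: I2 reads | I4 issues→MUL
cycle 11: I3 writes R2
cycle 12: I2 exec-done
cycle 13: I2 writes R1
cycle 14: I4 reads | I5 issues→LSU
cycle 15: I5 reads
cycle 16: I5 exec-done
cycle 17: I5 writes R1
cycle 20: I4 exec-done
cycle 21: I4 writes R0
cycle 22: I6 issues→MUL
cycle 23: I6 reads
cycle 29: I6 exec-done
cycle 30: I6 writes R3
cycle 31: I7 issues→MUL
cycle 32: I7 reads | I8 issues→ADD
cycle 33: I8 reads
cycle 35: I8 exec-done
cycle 36: I8 writes R1
cycle 38: I7 exec-done
cycle 39: I7 writes R3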